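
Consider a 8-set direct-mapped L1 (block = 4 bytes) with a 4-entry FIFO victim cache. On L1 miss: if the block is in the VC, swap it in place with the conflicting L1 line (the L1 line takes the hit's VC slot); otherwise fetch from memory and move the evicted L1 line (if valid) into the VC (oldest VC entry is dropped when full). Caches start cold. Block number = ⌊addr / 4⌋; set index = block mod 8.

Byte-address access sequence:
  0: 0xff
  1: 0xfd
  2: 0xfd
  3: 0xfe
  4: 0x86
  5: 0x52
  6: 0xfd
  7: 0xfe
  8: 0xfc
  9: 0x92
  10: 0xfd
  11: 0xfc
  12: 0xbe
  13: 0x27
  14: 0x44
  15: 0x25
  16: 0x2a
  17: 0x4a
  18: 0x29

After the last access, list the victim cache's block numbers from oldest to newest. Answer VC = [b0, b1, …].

VC = [63, 33, 17, 18]

0: 0xff (blk 63, set 7) → MISS  vc=[]
1: 0xfd (blk 63, set 7) → L1-HIT  vc=[]
2: 0xfd (blk 63, set 7) → L1-HIT  vc=[]
3: 0xfe (blk 63, set 7) → L1-HIT  vc=[]
4: 0x86 (blk 33, set 1) → MISS  vc=[]
5: 0x52 (blk 20, set 4) → MISS  vc=[]
6: 0xfd (blk 63, set 7) → L1-HIT  vc=[]
7: 0xfe (blk 63, set 7) → L1-HIT  vc=[]
8: 0xfc (blk 63, set 7) → L1-HIT  vc=[]
9: 0x92 (blk 36, set 4) → MISS  vc=[20]
10: 0xfd (blk 63, set 7) → L1-HIT  vc=[20]
11: 0xfc (blk 63, set 7) → L1-HIT  vc=[20]
12: 0xbe (blk 47, set 7) → MISS  vc=[20, 63]
13: 0x27 (blk 9, set 1) → MISS  vc=[20, 63, 33]
14: 0x44 (blk 17, set 1) → MISS  vc=[20, 63, 33, 9]
15: 0x25 (blk 9, set 1) → VC-HIT  vc=[20, 63, 33, 17]
16: 0x2a (blk 10, set 2) → MISS  vc=[20, 63, 33, 17]
17: 0x4a (blk 18, set 2) → MISS  vc=[63, 33, 17, 10]
18: 0x29 (blk 10, set 2) → VC-HIT  vc=[63, 33, 17, 18]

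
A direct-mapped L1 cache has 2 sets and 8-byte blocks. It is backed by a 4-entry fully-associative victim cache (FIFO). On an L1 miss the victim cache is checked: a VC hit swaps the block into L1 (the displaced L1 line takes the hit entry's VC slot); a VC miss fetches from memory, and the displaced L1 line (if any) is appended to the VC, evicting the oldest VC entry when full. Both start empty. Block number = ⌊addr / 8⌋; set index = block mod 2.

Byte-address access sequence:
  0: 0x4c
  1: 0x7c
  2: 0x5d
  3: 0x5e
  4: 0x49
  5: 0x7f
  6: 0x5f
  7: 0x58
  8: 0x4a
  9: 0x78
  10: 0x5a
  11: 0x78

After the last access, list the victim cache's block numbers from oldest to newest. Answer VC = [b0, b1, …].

0: 0x4c (blk 9, set 1) → MISS  vc=[]
1: 0x7c (blk 15, set 1) → MISS  vc=[9]
2: 0x5d (blk 11, set 1) → MISS  vc=[9, 15]
3: 0x5e (blk 11, set 1) → L1-HIT  vc=[9, 15]
4: 0x49 (blk 9, set 1) → VC-HIT  vc=[11, 15]
5: 0x7f (blk 15, set 1) → VC-HIT  vc=[11, 9]
6: 0x5f (blk 11, set 1) → VC-HIT  vc=[15, 9]
7: 0x58 (blk 11, set 1) → L1-HIT  vc=[15, 9]
8: 0x4a (blk 9, set 1) → VC-HIT  vc=[15, 11]
9: 0x78 (blk 15, set 1) → VC-HIT  vc=[9, 11]
10: 0x5a (blk 11, set 1) → VC-HIT  vc=[9, 15]
11: 0x78 (blk 15, set 1) → VC-HIT  vc=[9, 11]

VC = [9, 11]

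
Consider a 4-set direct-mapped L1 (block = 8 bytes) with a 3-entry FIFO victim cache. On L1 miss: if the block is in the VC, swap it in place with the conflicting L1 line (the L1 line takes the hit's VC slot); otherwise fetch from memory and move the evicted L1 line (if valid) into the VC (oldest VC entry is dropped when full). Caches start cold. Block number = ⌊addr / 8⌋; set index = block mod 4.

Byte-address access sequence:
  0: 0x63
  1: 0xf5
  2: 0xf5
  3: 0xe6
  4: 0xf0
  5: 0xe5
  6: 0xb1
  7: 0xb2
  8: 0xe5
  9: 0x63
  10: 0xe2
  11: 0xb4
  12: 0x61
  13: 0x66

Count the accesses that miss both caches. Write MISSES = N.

MISSES = 4

#0 0x63→b12/s0 MISS; vc=[]
#1 0xf5→b30/s2 MISS; vc=[]
#2 0xf5→b30/s2 L1-HIT; vc=[]
#3 0xe6→b28/s0 MISS; vc=[12]
#4 0xf0→b30/s2 L1-HIT; vc=[12]
#5 0xe5→b28/s0 L1-HIT; vc=[12]
#6 0xb1→b22/s2 MISS; vc=[12,30]
#7 0xb2→b22/s2 L1-HIT; vc=[12,30]
#8 0xe5→b28/s0 L1-HIT; vc=[12,30]
#9 0x63→b12/s0 VC-HIT; vc=[28,30]
#10 0xe2→b28/s0 VC-HIT; vc=[12,30]
#11 0xb4→b22/s2 L1-HIT; vc=[12,30]
#12 0x61→b12/s0 VC-HIT; vc=[28,30]
#13 0x66→b12/s0 L1-HIT; vc=[28,30]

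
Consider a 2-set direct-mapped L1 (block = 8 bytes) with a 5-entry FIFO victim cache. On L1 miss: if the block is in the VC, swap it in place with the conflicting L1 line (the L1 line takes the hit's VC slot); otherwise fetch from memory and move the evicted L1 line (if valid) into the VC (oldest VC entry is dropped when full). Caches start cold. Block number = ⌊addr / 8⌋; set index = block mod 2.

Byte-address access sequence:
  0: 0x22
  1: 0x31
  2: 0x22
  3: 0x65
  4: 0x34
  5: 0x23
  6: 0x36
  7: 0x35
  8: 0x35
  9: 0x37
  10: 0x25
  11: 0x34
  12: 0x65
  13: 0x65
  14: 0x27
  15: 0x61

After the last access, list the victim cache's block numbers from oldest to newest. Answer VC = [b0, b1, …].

VC = [6, 4]

#0 0x22→b4/s0 MISS; vc=[]
#1 0x31→b6/s0 MISS; vc=[4]
#2 0x22→b4/s0 VC-HIT; vc=[6]
#3 0x65→b12/s0 MISS; vc=[6,4]
#4 0x34→b6/s0 VC-HIT; vc=[12,4]
#5 0x23→b4/s0 VC-HIT; vc=[12,6]
#6 0x36→b6/s0 VC-HIT; vc=[12,4]
#7 0x35→b6/s0 L1-HIT; vc=[12,4]
#8 0x35→b6/s0 L1-HIT; vc=[12,4]
#9 0x37→b6/s0 L1-HIT; vc=[12,4]
#10 0x25→b4/s0 VC-HIT; vc=[12,6]
#11 0x34→b6/s0 VC-HIT; vc=[12,4]
#12 0x65→b12/s0 VC-HIT; vc=[6,4]
#13 0x65→b12/s0 L1-HIT; vc=[6,4]
#14 0x27→b4/s0 VC-HIT; vc=[6,12]
#15 0x61→b12/s0 VC-HIT; vc=[6,4]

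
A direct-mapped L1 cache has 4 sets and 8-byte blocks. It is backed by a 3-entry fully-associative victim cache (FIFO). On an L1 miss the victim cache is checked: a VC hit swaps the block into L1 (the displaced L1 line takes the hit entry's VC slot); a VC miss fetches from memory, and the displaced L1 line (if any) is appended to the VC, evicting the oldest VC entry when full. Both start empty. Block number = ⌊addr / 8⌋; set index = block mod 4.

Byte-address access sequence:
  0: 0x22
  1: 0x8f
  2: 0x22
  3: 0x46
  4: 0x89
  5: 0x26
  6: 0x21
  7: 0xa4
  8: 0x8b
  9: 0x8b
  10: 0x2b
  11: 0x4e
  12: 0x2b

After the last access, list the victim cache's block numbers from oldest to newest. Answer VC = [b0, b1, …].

#0 0x22→b4/s0 MISS; vc=[]
#1 0x8f→b17/s1 MISS; vc=[]
#2 0x22→b4/s0 L1-HIT; vc=[]
#3 0x46→b8/s0 MISS; vc=[4]
#4 0x89→b17/s1 L1-HIT; vc=[4]
#5 0x26→b4/s0 VC-HIT; vc=[8]
#6 0x21→b4/s0 L1-HIT; vc=[8]
#7 0xa4→b20/s0 MISS; vc=[8,4]
#8 0x8b→b17/s1 L1-HIT; vc=[8,4]
#9 0x8b→b17/s1 L1-HIT; vc=[8,4]
#10 0x2b→b5/s1 MISS; vc=[8,4,17]
#11 0x4e→b9/s1 MISS; vc=[4,17,5]
#12 0x2b→b5/s1 VC-HIT; vc=[4,17,9]

VC = [4, 17, 9]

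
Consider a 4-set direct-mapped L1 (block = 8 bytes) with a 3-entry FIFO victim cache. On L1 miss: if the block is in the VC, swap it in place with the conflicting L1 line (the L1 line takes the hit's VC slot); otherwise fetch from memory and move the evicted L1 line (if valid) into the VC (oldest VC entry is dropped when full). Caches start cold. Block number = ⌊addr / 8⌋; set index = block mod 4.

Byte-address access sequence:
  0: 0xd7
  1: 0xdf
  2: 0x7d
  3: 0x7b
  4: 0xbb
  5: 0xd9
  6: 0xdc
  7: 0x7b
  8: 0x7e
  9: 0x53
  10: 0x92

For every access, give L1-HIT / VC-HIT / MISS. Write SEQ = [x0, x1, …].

SEQ = [MISS, MISS, MISS, L1-HIT, MISS, VC-HIT, L1-HIT, VC-HIT, L1-HIT, MISS, MISS]

#0 0xd7→b26/s2 MISS; vc=[]
#1 0xdf→b27/s3 MISS; vc=[]
#2 0x7d→b15/s3 MISS; vc=[27]
#3 0x7b→b15/s3 L1-HIT; vc=[27]
#4 0xbb→b23/s3 MISS; vc=[27,15]
#5 0xd9→b27/s3 VC-HIT; vc=[23,15]
#6 0xdc→b27/s3 L1-HIT; vc=[23,15]
#7 0x7b→b15/s3 VC-HIT; vc=[23,27]
#8 0x7e→b15/s3 L1-HIT; vc=[23,27]
#9 0x53→b10/s2 MISS; vc=[23,27,26]
#10 0x92→b18/s2 MISS; vc=[27,26,10]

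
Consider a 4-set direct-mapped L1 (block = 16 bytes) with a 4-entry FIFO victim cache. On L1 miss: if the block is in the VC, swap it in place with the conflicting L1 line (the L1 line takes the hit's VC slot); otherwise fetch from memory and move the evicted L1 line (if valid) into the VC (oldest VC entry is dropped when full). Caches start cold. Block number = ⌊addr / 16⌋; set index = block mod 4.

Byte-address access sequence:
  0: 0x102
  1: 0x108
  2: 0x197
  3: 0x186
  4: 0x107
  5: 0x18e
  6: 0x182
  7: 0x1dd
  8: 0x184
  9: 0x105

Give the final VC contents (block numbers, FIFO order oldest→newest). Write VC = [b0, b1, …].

#0 0x102→b16/s0 MISS; vc=[]
#1 0x108→b16/s0 L1-HIT; vc=[]
#2 0x197→b25/s1 MISS; vc=[]
#3 0x186→b24/s0 MISS; vc=[16]
#4 0x107→b16/s0 VC-HIT; vc=[24]
#5 0x18e→b24/s0 VC-HIT; vc=[16]
#6 0x182→b24/s0 L1-HIT; vc=[16]
#7 0x1dd→b29/s1 MISS; vc=[16,25]
#8 0x184→b24/s0 L1-HIT; vc=[16,25]
#9 0x105→b16/s0 VC-HIT; vc=[24,25]

VC = [24, 25]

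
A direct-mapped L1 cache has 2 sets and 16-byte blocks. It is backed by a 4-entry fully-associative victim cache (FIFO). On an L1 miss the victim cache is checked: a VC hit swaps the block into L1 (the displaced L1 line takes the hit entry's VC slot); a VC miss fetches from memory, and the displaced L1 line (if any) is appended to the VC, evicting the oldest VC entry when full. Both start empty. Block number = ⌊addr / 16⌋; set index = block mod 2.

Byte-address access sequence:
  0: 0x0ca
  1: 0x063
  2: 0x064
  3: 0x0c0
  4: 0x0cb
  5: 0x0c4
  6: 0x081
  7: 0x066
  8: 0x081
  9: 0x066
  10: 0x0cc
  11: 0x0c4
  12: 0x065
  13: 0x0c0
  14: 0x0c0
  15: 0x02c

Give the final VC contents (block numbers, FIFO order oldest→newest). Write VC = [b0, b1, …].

0: 0xca (blk 12, set 0) → MISS  vc=[]
1: 0x63 (blk 6, set 0) → MISS  vc=[12]
2: 0x64 (blk 6, set 0) → L1-HIT  vc=[12]
3: 0xc0 (blk 12, set 0) → VC-HIT  vc=[6]
4: 0xcb (blk 12, set 0) → L1-HIT  vc=[6]
5: 0xc4 (blk 12, set 0) → L1-HIT  vc=[6]
6: 0x81 (blk 8, set 0) → MISS  vc=[6, 12]
7: 0x66 (blk 6, set 0) → VC-HIT  vc=[8, 12]
8: 0x81 (blk 8, set 0) → VC-HIT  vc=[6, 12]
9: 0x66 (blk 6, set 0) → VC-HIT  vc=[8, 12]
10: 0xcc (blk 12, set 0) → VC-HIT  vc=[8, 6]
11: 0xc4 (blk 12, set 0) → L1-HIT  vc=[8, 6]
12: 0x65 (blk 6, set 0) → VC-HIT  vc=[8, 12]
13: 0xc0 (blk 12, set 0) → VC-HIT  vc=[8, 6]
14: 0xc0 (blk 12, set 0) → L1-HIT  vc=[8, 6]
15: 0x2c (blk 2, set 0) → MISS  vc=[8, 6, 12]

VC = [8, 6, 12]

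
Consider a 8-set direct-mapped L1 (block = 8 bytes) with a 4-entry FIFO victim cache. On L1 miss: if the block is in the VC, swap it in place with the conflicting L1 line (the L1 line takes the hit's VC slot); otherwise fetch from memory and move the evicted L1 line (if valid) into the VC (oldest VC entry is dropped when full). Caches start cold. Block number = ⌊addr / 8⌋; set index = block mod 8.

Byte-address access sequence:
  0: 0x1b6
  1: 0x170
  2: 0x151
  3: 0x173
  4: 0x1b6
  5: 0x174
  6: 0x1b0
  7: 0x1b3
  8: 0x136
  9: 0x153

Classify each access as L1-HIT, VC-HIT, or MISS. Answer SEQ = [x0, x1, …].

  [0] addr=0x1b6 blk=54 s=6: MISS | VC []
  [1] addr=0x170 blk=46 s=6: MISS | VC [54]
  [2] addr=0x151 blk=42 s=2: MISS | VC [54]
  [3] addr=0x173 blk=46 s=6: L1-HIT | VC [54]
  [4] addr=0x1b6 blk=54 s=6: VC-HIT | VC [46]
  [5] addr=0x174 blk=46 s=6: VC-HIT | VC [54]
  [6] addr=0x1b0 blk=54 s=6: VC-HIT | VC [46]
  [7] addr=0x1b3 blk=54 s=6: L1-HIT | VC [46]
  [8] addr=0x136 blk=38 s=6: MISS | VC [46, 54]
  [9] addr=0x153 blk=42 s=2: L1-HIT | VC [46, 54]

SEQ = [MISS, MISS, MISS, L1-HIT, VC-HIT, VC-HIT, VC-HIT, L1-HIT, MISS, L1-HIT]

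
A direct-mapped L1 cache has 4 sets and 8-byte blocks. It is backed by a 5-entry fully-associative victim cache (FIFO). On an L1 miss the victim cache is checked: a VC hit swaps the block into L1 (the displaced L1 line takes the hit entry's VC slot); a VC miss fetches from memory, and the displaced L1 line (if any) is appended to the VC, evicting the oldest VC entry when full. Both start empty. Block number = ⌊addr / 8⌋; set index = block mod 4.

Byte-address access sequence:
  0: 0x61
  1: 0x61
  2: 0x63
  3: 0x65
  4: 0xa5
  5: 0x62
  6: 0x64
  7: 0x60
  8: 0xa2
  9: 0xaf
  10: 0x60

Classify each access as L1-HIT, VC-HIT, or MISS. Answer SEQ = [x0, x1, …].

0: 0x61 (blk 12, set 0) → MISS  vc=[]
1: 0x61 (blk 12, set 0) → L1-HIT  vc=[]
2: 0x63 (blk 12, set 0) → L1-HIT  vc=[]
3: 0x65 (blk 12, set 0) → L1-HIT  vc=[]
4: 0xa5 (blk 20, set 0) → MISS  vc=[12]
5: 0x62 (blk 12, set 0) → VC-HIT  vc=[20]
6: 0x64 (blk 12, set 0) → L1-HIT  vc=[20]
7: 0x60 (blk 12, set 0) → L1-HIT  vc=[20]
8: 0xa2 (blk 20, set 0) → VC-HIT  vc=[12]
9: 0xaf (blk 21, set 1) → MISS  vc=[12]
10: 0x60 (blk 12, set 0) → VC-HIT  vc=[20]

SEQ = [MISS, L1-HIT, L1-HIT, L1-HIT, MISS, VC-HIT, L1-HIT, L1-HIT, VC-HIT, MISS, VC-HIT]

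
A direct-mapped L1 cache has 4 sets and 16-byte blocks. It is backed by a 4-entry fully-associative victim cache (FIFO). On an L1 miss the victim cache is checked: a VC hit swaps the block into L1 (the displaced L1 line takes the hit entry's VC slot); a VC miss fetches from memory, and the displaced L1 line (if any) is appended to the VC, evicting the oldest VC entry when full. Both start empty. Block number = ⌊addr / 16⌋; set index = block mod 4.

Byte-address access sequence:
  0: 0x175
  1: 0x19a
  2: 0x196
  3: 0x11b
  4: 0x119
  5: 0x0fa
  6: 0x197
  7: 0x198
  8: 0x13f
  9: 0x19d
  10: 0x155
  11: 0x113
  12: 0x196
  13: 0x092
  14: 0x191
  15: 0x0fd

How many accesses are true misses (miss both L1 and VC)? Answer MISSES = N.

#0 0x175→b23/s3 MISS; vc=[]
#1 0x19a→b25/s1 MISS; vc=[]
#2 0x196→b25/s1 L1-HIT; vc=[]
#3 0x11b→b17/s1 MISS; vc=[25]
#4 0x119→b17/s1 L1-HIT; vc=[25]
#5 0xfa→b15/s3 MISS; vc=[25,23]
#6 0x197→b25/s1 VC-HIT; vc=[17,23]
#7 0x198→b25/s1 L1-HIT; vc=[17,23]
#8 0x13f→b19/s3 MISS; vc=[17,23,15]
#9 0x19d→b25/s1 L1-HIT; vc=[17,23,15]
#10 0x155→b21/s1 MISS; vc=[17,23,15,25]
#11 0x113→b17/s1 VC-HIT; vc=[21,23,15,25]
#12 0x196→b25/s1 VC-HIT; vc=[21,23,15,17]
#13 0x92→b9/s1 MISS; vc=[23,15,17,25]
#14 0x191→b25/s1 VC-HIT; vc=[23,15,17,9]
#15 0xfd→b15/s3 VC-HIT; vc=[23,19,17,9]

MISSES = 7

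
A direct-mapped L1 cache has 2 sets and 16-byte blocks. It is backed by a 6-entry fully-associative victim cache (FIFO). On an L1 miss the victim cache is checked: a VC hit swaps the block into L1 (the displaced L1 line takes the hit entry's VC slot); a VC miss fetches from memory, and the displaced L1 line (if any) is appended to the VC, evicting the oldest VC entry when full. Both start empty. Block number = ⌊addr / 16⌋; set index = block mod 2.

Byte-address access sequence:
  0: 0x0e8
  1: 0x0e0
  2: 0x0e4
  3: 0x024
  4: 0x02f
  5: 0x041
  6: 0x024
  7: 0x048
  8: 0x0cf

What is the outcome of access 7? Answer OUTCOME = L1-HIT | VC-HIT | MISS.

  [0] addr=0xe8 blk=14 s=0: MISS | VC []
  [1] addr=0xe0 blk=14 s=0: L1-HIT | VC []
  [2] addr=0xe4 blk=14 s=0: L1-HIT | VC []
  [3] addr=0x24 blk=2 s=0: MISS | VC [14]
  [4] addr=0x2f blk=2 s=0: L1-HIT | VC [14]
  [5] addr=0x41 blk=4 s=0: MISS | VC [14, 2]
  [6] addr=0x24 blk=2 s=0: VC-HIT | VC [14, 4]
  [7] addr=0x48 blk=4 s=0: VC-HIT | VC [14, 2]
  [8] addr=0xcf blk=12 s=0: MISS | VC [14, 2, 4]

OUTCOME = VC-HIT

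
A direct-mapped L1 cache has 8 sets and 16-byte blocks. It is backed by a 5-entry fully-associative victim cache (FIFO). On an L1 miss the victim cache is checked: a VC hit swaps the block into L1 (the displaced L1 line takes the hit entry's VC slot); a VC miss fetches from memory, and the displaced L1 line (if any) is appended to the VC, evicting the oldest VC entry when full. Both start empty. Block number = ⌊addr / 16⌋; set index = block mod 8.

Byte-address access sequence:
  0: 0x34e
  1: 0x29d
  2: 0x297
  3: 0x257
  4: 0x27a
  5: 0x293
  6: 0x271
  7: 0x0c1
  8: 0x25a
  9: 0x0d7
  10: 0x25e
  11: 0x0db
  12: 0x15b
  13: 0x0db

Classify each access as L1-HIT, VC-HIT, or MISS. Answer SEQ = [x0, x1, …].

SEQ = [MISS, MISS, L1-HIT, MISS, MISS, L1-HIT, L1-HIT, MISS, L1-HIT, MISS, VC-HIT, VC-HIT, MISS, VC-HIT]

  [0] addr=0x34e blk=52 s=4: MISS | VC []
  [1] addr=0x29d blk=41 s=1: MISS | VC []
  [2] addr=0x297 blk=41 s=1: L1-HIT | VC []
  [3] addr=0x257 blk=37 s=5: MISS | VC []
  [4] addr=0x27a blk=39 s=7: MISS | VC []
  [5] addr=0x293 blk=41 s=1: L1-HIT | VC []
  [6] addr=0x271 blk=39 s=7: L1-HIT | VC []
  [7] addr=0xc1 blk=12 s=4: MISS | VC [52]
  [8] addr=0x25a blk=37 s=5: L1-HIT | VC [52]
  [9] addr=0xd7 blk=13 s=5: MISS | VC [52, 37]
  [10] addr=0x25e blk=37 s=5: VC-HIT | VC [52, 13]
  [11] addr=0xdb blk=13 s=5: VC-HIT | VC [52, 37]
  [12] addr=0x15b blk=21 s=5: MISS | VC [52, 37, 13]
  [13] addr=0xdb blk=13 s=5: VC-HIT | VC [52, 37, 21]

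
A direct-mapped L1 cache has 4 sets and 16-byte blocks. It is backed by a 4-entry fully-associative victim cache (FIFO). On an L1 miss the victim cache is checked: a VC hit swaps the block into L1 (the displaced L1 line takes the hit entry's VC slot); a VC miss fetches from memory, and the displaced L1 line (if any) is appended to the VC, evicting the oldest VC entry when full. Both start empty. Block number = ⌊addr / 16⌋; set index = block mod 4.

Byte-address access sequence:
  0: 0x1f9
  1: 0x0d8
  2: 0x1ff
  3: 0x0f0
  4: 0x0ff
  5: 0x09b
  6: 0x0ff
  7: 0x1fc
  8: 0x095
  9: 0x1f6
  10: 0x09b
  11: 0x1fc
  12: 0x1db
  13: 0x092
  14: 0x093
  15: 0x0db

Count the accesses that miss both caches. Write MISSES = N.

  [0] addr=0x1f9 blk=31 s=3: MISS | VC []
  [1] addr=0xd8 blk=13 s=1: MISS | VC []
  [2] addr=0x1ff blk=31 s=3: L1-HIT | VC []
  [3] addr=0xf0 blk=15 s=3: MISS | VC [31]
  [4] addr=0xff blk=15 s=3: L1-HIT | VC [31]
  [5] addr=0x9b blk=9 s=1: MISS | VC [31, 13]
  [6] addr=0xff blk=15 s=3: L1-HIT | VC [31, 13]
  [7] addr=0x1fc blk=31 s=3: VC-HIT | VC [15, 13]
  [8] addr=0x95 blk=9 s=1: L1-HIT | VC [15, 13]
  [9] addr=0x1f6 blk=31 s=3: L1-HIT | VC [15, 13]
  [10] addr=0x9b blk=9 s=1: L1-HIT | VC [15, 13]
  [11] addr=0x1fc blk=31 s=3: L1-HIT | VC [15, 13]
  [12] addr=0x1db blk=29 s=1: MISS | VC [15, 13, 9]
  [13] addr=0x92 blk=9 s=1: VC-HIT | VC [15, 13, 29]
  [14] addr=0x93 blk=9 s=1: L1-HIT | VC [15, 13, 29]
  [15] addr=0xdb blk=13 s=1: VC-HIT | VC [15, 9, 29]

MISSES = 5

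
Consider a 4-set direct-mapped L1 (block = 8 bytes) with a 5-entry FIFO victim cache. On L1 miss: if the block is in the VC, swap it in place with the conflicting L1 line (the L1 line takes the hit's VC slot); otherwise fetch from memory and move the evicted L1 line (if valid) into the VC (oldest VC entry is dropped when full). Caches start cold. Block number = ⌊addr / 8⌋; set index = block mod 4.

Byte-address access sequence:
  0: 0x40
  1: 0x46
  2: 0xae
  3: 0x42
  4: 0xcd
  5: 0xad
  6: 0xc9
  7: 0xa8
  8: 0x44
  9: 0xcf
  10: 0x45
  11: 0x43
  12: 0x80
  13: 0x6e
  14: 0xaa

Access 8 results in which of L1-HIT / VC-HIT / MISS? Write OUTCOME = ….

OUTCOME = L1-HIT

#0 0x40→b8/s0 MISS; vc=[]
#1 0x46→b8/s0 L1-HIT; vc=[]
#2 0xae→b21/s1 MISS; vc=[]
#3 0x42→b8/s0 L1-HIT; vc=[]
#4 0xcd→b25/s1 MISS; vc=[21]
#5 0xad→b21/s1 VC-HIT; vc=[25]
#6 0xc9→b25/s1 VC-HIT; vc=[21]
#7 0xa8→b21/s1 VC-HIT; vc=[25]
#8 0x44→b8/s0 L1-HIT; vc=[25]
#9 0xcf→b25/s1 VC-HIT; vc=[21]
#10 0x45→b8/s0 L1-HIT; vc=[21]
#11 0x43→b8/s0 L1-HIT; vc=[21]
#12 0x80→b16/s0 MISS; vc=[21,8]
#13 0x6e→b13/s1 MISS; vc=[21,8,25]
#14 0xaa→b21/s1 VC-HIT; vc=[13,8,25]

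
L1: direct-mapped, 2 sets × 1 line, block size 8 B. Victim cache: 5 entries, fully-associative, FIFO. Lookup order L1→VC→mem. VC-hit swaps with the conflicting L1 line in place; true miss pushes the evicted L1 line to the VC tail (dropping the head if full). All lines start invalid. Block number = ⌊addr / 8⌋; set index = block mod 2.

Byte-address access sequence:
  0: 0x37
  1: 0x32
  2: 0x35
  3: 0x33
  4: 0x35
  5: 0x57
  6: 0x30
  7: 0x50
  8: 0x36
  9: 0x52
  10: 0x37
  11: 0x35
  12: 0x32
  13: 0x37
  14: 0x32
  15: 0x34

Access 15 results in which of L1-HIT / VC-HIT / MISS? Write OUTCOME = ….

OUTCOME = L1-HIT

0: 0x37 (blk 6, set 0) → MISS  vc=[]
1: 0x32 (blk 6, set 0) → L1-HIT  vc=[]
2: 0x35 (blk 6, set 0) → L1-HIT  vc=[]
3: 0x33 (blk 6, set 0) → L1-HIT  vc=[]
4: 0x35 (blk 6, set 0) → L1-HIT  vc=[]
5: 0x57 (blk 10, set 0) → MISS  vc=[6]
6: 0x30 (blk 6, set 0) → VC-HIT  vc=[10]
7: 0x50 (blk 10, set 0) → VC-HIT  vc=[6]
8: 0x36 (blk 6, set 0) → VC-HIT  vc=[10]
9: 0x52 (blk 10, set 0) → VC-HIT  vc=[6]
10: 0x37 (blk 6, set 0) → VC-HIT  vc=[10]
11: 0x35 (blk 6, set 0) → L1-HIT  vc=[10]
12: 0x32 (blk 6, set 0) → L1-HIT  vc=[10]
13: 0x37 (blk 6, set 0) → L1-HIT  vc=[10]
14: 0x32 (blk 6, set 0) → L1-HIT  vc=[10]
15: 0x34 (blk 6, set 0) → L1-HIT  vc=[10]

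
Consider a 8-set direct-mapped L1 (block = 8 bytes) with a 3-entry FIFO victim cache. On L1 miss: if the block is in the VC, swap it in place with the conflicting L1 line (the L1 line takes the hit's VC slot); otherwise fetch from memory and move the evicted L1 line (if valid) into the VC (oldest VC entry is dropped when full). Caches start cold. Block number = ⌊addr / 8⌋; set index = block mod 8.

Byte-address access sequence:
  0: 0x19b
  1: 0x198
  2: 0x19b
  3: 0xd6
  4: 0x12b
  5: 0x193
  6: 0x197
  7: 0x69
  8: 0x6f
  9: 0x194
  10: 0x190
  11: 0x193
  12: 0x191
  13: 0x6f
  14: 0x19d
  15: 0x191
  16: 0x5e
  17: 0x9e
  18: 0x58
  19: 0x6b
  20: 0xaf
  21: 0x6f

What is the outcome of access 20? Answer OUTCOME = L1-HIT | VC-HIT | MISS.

#0 0x19b→b51/s3 MISS; vc=[]
#1 0x198→b51/s3 L1-HIT; vc=[]
#2 0x19b→b51/s3 L1-HIT; vc=[]
#3 0xd6→b26/s2 MISS; vc=[]
#4 0x12b→b37/s5 MISS; vc=[]
#5 0x193→b50/s2 MISS; vc=[26]
#6 0x197→b50/s2 L1-HIT; vc=[26]
#7 0x69→b13/s5 MISS; vc=[26,37]
#8 0x6f→b13/s5 L1-HIT; vc=[26,37]
#9 0x194→b50/s2 L1-HIT; vc=[26,37]
#10 0x190→b50/s2 L1-HIT; vc=[26,37]
#11 0x193→b50/s2 L1-HIT; vc=[26,37]
#12 0x191→b50/s2 L1-HIT; vc=[26,37]
#13 0x6f→b13/s5 L1-HIT; vc=[26,37]
#14 0x19d→b51/s3 L1-HIT; vc=[26,37]
#15 0x191→b50/s2 L1-HIT; vc=[26,37]
#16 0x5e→b11/s3 MISS; vc=[26,37,51]
#17 0x9e→b19/s3 MISS; vc=[37,51,11]
#18 0x58→b11/s3 VC-HIT; vc=[37,51,19]
#19 0x6b→b13/s5 L1-HIT; vc=[37,51,19]
#20 0xaf→b21/s5 MISS; vc=[51,19,13]
#21 0x6f→b13/s5 VC-HIT; vc=[51,19,21]

OUTCOME = MISS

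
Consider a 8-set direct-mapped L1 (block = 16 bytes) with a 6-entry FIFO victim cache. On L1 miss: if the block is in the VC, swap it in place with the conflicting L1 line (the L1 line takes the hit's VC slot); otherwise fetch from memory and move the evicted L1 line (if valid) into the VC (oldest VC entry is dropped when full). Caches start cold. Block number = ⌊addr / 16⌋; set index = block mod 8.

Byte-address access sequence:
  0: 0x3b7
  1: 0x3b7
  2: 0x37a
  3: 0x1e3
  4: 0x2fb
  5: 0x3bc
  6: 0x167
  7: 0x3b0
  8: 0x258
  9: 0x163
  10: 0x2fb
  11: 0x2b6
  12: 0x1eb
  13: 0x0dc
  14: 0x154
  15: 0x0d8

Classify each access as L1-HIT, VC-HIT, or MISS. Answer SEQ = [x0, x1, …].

SEQ = [MISS, L1-HIT, MISS, MISS, MISS, L1-HIT, MISS, L1-HIT, MISS, L1-HIT, L1-HIT, MISS, VC-HIT, MISS, MISS, VC-HIT]

0: 0x3b7 (blk 59, set 3) → MISS  vc=[]
1: 0x3b7 (blk 59, set 3) → L1-HIT  vc=[]
2: 0x37a (blk 55, set 7) → MISS  vc=[]
3: 0x1e3 (blk 30, set 6) → MISS  vc=[]
4: 0x2fb (blk 47, set 7) → MISS  vc=[55]
5: 0x3bc (blk 59, set 3) → L1-HIT  vc=[55]
6: 0x167 (blk 22, set 6) → MISS  vc=[55, 30]
7: 0x3b0 (blk 59, set 3) → L1-HIT  vc=[55, 30]
8: 0x258 (blk 37, set 5) → MISS  vc=[55, 30]
9: 0x163 (blk 22, set 6) → L1-HIT  vc=[55, 30]
10: 0x2fb (blk 47, set 7) → L1-HIT  vc=[55, 30]
11: 0x2b6 (blk 43, set 3) → MISS  vc=[55, 30, 59]
12: 0x1eb (blk 30, set 6) → VC-HIT  vc=[55, 22, 59]
13: 0xdc (blk 13, set 5) → MISS  vc=[55, 22, 59, 37]
14: 0x154 (blk 21, set 5) → MISS  vc=[55, 22, 59, 37, 13]
15: 0xd8 (blk 13, set 5) → VC-HIT  vc=[55, 22, 59, 37, 21]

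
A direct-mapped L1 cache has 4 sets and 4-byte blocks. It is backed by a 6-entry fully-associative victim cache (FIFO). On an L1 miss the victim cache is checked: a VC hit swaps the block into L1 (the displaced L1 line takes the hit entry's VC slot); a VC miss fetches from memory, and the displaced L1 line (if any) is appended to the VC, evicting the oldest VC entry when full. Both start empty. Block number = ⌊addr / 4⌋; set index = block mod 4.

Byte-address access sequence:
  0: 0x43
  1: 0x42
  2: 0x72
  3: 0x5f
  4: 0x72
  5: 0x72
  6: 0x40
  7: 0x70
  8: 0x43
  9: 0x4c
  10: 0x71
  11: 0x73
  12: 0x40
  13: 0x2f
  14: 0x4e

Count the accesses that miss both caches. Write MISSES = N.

MISSES = 5

  [0] addr=0x43 blk=16 s=0: MISS | VC []
  [1] addr=0x42 blk=16 s=0: L1-HIT | VC []
  [2] addr=0x72 blk=28 s=0: MISS | VC [16]
  [3] addr=0x5f blk=23 s=3: MISS | VC [16]
  [4] addr=0x72 blk=28 s=0: L1-HIT | VC [16]
  [5] addr=0x72 blk=28 s=0: L1-HIT | VC [16]
  [6] addr=0x40 blk=16 s=0: VC-HIT | VC [28]
  [7] addr=0x70 blk=28 s=0: VC-HIT | VC [16]
  [8] addr=0x43 blk=16 s=0: VC-HIT | VC [28]
  [9] addr=0x4c blk=19 s=3: MISS | VC [28, 23]
  [10] addr=0x71 blk=28 s=0: VC-HIT | VC [16, 23]
  [11] addr=0x73 blk=28 s=0: L1-HIT | VC [16, 23]
  [12] addr=0x40 blk=16 s=0: VC-HIT | VC [28, 23]
  [13] addr=0x2f blk=11 s=3: MISS | VC [28, 23, 19]
  [14] addr=0x4e blk=19 s=3: VC-HIT | VC [28, 23, 11]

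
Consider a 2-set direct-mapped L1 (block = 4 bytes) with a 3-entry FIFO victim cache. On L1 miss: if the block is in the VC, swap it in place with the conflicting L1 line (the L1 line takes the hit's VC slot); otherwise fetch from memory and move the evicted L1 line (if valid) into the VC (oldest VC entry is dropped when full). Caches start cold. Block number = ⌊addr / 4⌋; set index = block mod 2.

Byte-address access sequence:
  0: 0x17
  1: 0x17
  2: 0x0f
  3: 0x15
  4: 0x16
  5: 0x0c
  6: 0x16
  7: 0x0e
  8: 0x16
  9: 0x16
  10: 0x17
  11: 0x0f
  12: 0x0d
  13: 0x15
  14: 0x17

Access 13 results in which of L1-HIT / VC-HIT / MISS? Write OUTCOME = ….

OUTCOME = VC-HIT

0: 0x17 (blk 5, set 1) → MISS  vc=[]
1: 0x17 (blk 5, set 1) → L1-HIT  vc=[]
2: 0xf (blk 3, set 1) → MISS  vc=[5]
3: 0x15 (blk 5, set 1) → VC-HIT  vc=[3]
4: 0x16 (blk 5, set 1) → L1-HIT  vc=[3]
5: 0xc (blk 3, set 1) → VC-HIT  vc=[5]
6: 0x16 (blk 5, set 1) → VC-HIT  vc=[3]
7: 0xe (blk 3, set 1) → VC-HIT  vc=[5]
8: 0x16 (blk 5, set 1) → VC-HIT  vc=[3]
9: 0x16 (blk 5, set 1) → L1-HIT  vc=[3]
10: 0x17 (blk 5, set 1) → L1-HIT  vc=[3]
11: 0xf (blk 3, set 1) → VC-HIT  vc=[5]
12: 0xd (blk 3, set 1) → L1-HIT  vc=[5]
13: 0x15 (blk 5, set 1) → VC-HIT  vc=[3]
14: 0x17 (blk 5, set 1) → L1-HIT  vc=[3]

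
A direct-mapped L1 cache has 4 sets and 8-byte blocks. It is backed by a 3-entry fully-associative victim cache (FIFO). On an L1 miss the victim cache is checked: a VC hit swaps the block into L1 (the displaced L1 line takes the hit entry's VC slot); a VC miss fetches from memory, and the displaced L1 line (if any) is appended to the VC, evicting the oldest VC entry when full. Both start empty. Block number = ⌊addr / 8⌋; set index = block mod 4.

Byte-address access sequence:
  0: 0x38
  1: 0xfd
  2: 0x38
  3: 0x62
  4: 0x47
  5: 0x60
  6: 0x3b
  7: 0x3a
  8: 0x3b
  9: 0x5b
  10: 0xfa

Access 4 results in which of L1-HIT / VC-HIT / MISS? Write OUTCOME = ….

  [0] addr=0x38 blk=7 s=3: MISS | VC []
  [1] addr=0xfd blk=31 s=3: MISS | VC [7]
  [2] addr=0x38 blk=7 s=3: VC-HIT | VC [31]
  [3] addr=0x62 blk=12 s=0: MISS | VC [31]
  [4] addr=0x47 blk=8 s=0: MISS | VC [31, 12]
  [5] addr=0x60 blk=12 s=0: VC-HIT | VC [31, 8]
  [6] addr=0x3b blk=7 s=3: L1-HIT | VC [31, 8]
  [7] addr=0x3a blk=7 s=3: L1-HIT | VC [31, 8]
  [8] addr=0x3b blk=7 s=3: L1-HIT | VC [31, 8]
  [9] addr=0x5b blk=11 s=3: MISS | VC [31, 8, 7]
  [10] addr=0xfa blk=31 s=3: VC-HIT | VC [11, 8, 7]

OUTCOME = MISS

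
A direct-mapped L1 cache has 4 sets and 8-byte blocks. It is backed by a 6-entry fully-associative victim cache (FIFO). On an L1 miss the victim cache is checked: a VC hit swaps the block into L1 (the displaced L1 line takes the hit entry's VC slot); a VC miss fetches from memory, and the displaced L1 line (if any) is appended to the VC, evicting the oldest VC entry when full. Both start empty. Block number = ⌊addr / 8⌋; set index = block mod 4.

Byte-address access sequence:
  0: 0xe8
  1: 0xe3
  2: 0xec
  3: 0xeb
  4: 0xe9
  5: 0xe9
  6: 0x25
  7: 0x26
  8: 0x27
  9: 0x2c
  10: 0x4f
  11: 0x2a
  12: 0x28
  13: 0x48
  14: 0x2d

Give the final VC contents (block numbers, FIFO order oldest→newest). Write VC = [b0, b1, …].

  [0] addr=0xe8 blk=29 s=1: MISS | VC []
  [1] addr=0xe3 blk=28 s=0: MISS | VC []
  [2] addr=0xec blk=29 s=1: L1-HIT | VC []
  [3] addr=0xeb blk=29 s=1: L1-HIT | VC []
  [4] addr=0xe9 blk=29 s=1: L1-HIT | VC []
  [5] addr=0xe9 blk=29 s=1: L1-HIT | VC []
  [6] addr=0x25 blk=4 s=0: MISS | VC [28]
  [7] addr=0x26 blk=4 s=0: L1-HIT | VC [28]
  [8] addr=0x27 blk=4 s=0: L1-HIT | VC [28]
  [9] addr=0x2c blk=5 s=1: MISS | VC [28, 29]
  [10] addr=0x4f blk=9 s=1: MISS | VC [28, 29, 5]
  [11] addr=0x2a blk=5 s=1: VC-HIT | VC [28, 29, 9]
  [12] addr=0x28 blk=5 s=1: L1-HIT | VC [28, 29, 9]
  [13] addr=0x48 blk=9 s=1: VC-HIT | VC [28, 29, 5]
  [14] addr=0x2d blk=5 s=1: VC-HIT | VC [28, 29, 9]

VC = [28, 29, 9]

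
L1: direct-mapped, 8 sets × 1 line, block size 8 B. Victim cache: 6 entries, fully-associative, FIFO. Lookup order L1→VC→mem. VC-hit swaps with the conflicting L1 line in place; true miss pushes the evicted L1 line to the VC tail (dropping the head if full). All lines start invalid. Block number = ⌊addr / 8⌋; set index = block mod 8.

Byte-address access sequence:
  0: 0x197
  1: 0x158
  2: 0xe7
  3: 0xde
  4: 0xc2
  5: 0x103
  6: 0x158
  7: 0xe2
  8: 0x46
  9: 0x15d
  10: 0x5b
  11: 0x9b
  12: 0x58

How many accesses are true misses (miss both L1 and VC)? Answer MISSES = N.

0: 0x197 (blk 50, set 2) → MISS  vc=[]
1: 0x158 (blk 43, set 3) → MISS  vc=[]
2: 0xe7 (blk 28, set 4) → MISS  vc=[]
3: 0xde (blk 27, set 3) → MISS  vc=[43]
4: 0xc2 (blk 24, set 0) → MISS  vc=[43]
5: 0x103 (blk 32, set 0) → MISS  vc=[43, 24]
6: 0x158 (blk 43, set 3) → VC-HIT  vc=[27, 24]
7: 0xe2 (blk 28, set 4) → L1-HIT  vc=[27, 24]
8: 0x46 (blk 8, set 0) → MISS  vc=[27, 24, 32]
9: 0x15d (blk 43, set 3) → L1-HIT  vc=[27, 24, 32]
10: 0x5b (blk 11, set 3) → MISS  vc=[27, 24, 32, 43]
11: 0x9b (blk 19, set 3) → MISS  vc=[27, 24, 32, 43, 11]
12: 0x58 (blk 11, set 3) → VC-HIT  vc=[27, 24, 32, 43, 19]

MISSES = 9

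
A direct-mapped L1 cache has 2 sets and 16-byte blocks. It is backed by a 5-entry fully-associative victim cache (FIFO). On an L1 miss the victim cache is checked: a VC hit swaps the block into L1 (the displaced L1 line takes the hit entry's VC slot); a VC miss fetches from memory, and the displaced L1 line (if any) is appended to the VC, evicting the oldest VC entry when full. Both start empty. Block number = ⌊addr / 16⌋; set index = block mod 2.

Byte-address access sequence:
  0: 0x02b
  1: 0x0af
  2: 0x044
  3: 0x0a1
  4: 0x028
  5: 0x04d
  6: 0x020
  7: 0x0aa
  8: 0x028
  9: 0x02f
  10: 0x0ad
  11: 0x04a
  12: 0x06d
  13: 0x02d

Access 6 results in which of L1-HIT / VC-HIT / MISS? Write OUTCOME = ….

OUTCOME = VC-HIT

#0 0x2b→b2/s0 MISS; vc=[]
#1 0xaf→b10/s0 MISS; vc=[2]
#2 0x44→b4/s0 MISS; vc=[2,10]
#3 0xa1→b10/s0 VC-HIT; vc=[2,4]
#4 0x28→b2/s0 VC-HIT; vc=[10,4]
#5 0x4d→b4/s0 VC-HIT; vc=[10,2]
#6 0x20→b2/s0 VC-HIT; vc=[10,4]
#7 0xaa→b10/s0 VC-HIT; vc=[2,4]
#8 0x28→b2/s0 VC-HIT; vc=[10,4]
#9 0x2f→b2/s0 L1-HIT; vc=[10,4]
#10 0xad→b10/s0 VC-HIT; vc=[2,4]
#11 0x4a→b4/s0 VC-HIT; vc=[2,10]
#12 0x6d→b6/s0 MISS; vc=[2,10,4]
#13 0x2d→b2/s0 VC-HIT; vc=[6,10,4]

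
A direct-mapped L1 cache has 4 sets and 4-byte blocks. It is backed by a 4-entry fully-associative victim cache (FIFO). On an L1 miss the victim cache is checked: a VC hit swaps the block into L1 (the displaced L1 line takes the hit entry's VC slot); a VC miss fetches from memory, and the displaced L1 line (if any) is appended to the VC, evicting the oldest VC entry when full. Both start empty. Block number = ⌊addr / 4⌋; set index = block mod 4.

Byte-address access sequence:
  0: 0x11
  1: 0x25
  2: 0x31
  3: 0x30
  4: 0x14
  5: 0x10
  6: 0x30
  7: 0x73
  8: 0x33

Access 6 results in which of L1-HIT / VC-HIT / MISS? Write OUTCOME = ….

#0 0x11→b4/s0 MISS; vc=[]
#1 0x25→b9/s1 MISS; vc=[]
#2 0x31→b12/s0 MISS; vc=[4]
#3 0x30→b12/s0 L1-HIT; vc=[4]
#4 0x14→b5/s1 MISS; vc=[4,9]
#5 0x10→b4/s0 VC-HIT; vc=[12,9]
#6 0x30→b12/s0 VC-HIT; vc=[4,9]
#7 0x73→b28/s0 MISS; vc=[4,9,12]
#8 0x33→b12/s0 VC-HIT; vc=[4,9,28]

OUTCOME = VC-HIT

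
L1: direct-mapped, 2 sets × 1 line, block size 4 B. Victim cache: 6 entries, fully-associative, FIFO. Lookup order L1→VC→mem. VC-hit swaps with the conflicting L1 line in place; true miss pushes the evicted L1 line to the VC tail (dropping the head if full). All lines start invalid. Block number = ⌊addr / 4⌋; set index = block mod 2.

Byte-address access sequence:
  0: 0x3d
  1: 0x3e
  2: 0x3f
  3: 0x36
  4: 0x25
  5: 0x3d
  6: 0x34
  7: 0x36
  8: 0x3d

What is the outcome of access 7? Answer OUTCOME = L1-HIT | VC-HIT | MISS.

OUTCOME = L1-HIT

  [0] addr=0x3d blk=15 s=1: MISS | VC []
  [1] addr=0x3e blk=15 s=1: L1-HIT | VC []
  [2] addr=0x3f blk=15 s=1: L1-HIT | VC []
  [3] addr=0x36 blk=13 s=1: MISS | VC [15]
  [4] addr=0x25 blk=9 s=1: MISS | VC [15, 13]
  [5] addr=0x3d blk=15 s=1: VC-HIT | VC [9, 13]
  [6] addr=0x34 blk=13 s=1: VC-HIT | VC [9, 15]
  [7] addr=0x36 blk=13 s=1: L1-HIT | VC [9, 15]
  [8] addr=0x3d blk=15 s=1: VC-HIT | VC [9, 13]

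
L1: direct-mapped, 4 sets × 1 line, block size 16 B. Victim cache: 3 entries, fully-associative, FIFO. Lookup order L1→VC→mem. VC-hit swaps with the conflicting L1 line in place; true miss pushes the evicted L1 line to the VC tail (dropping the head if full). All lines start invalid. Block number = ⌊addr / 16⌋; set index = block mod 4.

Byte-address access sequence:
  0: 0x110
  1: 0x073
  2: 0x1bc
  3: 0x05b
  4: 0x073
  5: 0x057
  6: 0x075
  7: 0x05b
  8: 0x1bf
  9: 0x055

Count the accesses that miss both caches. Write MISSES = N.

MISSES = 4

  [0] addr=0x110 blk=17 s=1: MISS | VC []
  [1] addr=0x73 blk=7 s=3: MISS | VC []
  [2] addr=0x1bc blk=27 s=3: MISS | VC [7]
  [3] addr=0x5b blk=5 s=1: MISS | VC [7, 17]
  [4] addr=0x73 blk=7 s=3: VC-HIT | VC [27, 17]
  [5] addr=0x57 blk=5 s=1: L1-HIT | VC [27, 17]
  [6] addr=0x75 blk=7 s=3: L1-HIT | VC [27, 17]
  [7] addr=0x5b blk=5 s=1: L1-HIT | VC [27, 17]
  [8] addr=0x1bf blk=27 s=3: VC-HIT | VC [7, 17]
  [9] addr=0x55 blk=5 s=1: L1-HIT | VC [7, 17]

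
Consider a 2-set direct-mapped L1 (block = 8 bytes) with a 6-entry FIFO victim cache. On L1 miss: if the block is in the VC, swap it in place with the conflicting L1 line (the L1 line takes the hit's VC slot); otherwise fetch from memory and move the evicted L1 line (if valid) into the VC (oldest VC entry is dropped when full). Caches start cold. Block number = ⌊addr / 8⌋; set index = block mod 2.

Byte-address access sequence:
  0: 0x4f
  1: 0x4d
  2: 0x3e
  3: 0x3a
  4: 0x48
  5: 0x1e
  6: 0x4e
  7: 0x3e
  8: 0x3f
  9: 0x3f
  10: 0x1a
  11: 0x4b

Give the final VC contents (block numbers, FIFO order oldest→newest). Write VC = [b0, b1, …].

VC = [3, 7]

#0 0x4f→b9/s1 MISS; vc=[]
#1 0x4d→b9/s1 L1-HIT; vc=[]
#2 0x3e→b7/s1 MISS; vc=[9]
#3 0x3a→b7/s1 L1-HIT; vc=[9]
#4 0x48→b9/s1 VC-HIT; vc=[7]
#5 0x1e→b3/s1 MISS; vc=[7,9]
#6 0x4e→b9/s1 VC-HIT; vc=[7,3]
#7 0x3e→b7/s1 VC-HIT; vc=[9,3]
#8 0x3f→b7/s1 L1-HIT; vc=[9,3]
#9 0x3f→b7/s1 L1-HIT; vc=[9,3]
#10 0x1a→b3/s1 VC-HIT; vc=[9,7]
#11 0x4b→b9/s1 VC-HIT; vc=[3,7]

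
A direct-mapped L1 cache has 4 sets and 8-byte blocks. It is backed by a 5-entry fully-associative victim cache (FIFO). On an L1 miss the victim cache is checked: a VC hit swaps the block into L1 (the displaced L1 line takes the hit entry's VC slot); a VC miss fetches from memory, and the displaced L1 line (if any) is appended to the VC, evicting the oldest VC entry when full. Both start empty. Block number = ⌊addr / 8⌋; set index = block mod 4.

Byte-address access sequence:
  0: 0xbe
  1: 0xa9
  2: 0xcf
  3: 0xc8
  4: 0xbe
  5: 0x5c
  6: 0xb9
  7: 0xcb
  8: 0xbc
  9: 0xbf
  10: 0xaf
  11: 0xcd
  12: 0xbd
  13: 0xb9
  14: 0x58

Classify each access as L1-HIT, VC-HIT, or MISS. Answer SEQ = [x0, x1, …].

#0 0xbe→b23/s3 MISS; vc=[]
#1 0xa9→b21/s1 MISS; vc=[]
#2 0xcf→b25/s1 MISS; vc=[21]
#3 0xc8→b25/s1 L1-HIT; vc=[21]
#4 0xbe→b23/s3 L1-HIT; vc=[21]
#5 0x5c→b11/s3 MISS; vc=[21,23]
#6 0xb9→b23/s3 VC-HIT; vc=[21,11]
#7 0xcb→b25/s1 L1-HIT; vc=[21,11]
#8 0xbc→b23/s3 L1-HIT; vc=[21,11]
#9 0xbf→b23/s3 L1-HIT; vc=[21,11]
#10 0xaf→b21/s1 VC-HIT; vc=[25,11]
#11 0xcd→b25/s1 VC-HIT; vc=[21,11]
#12 0xbd→b23/s3 L1-HIT; vc=[21,11]
#13 0xb9→b23/s3 L1-HIT; vc=[21,11]
#14 0x58→b11/s3 VC-HIT; vc=[21,23]

SEQ = [MISS, MISS, MISS, L1-HIT, L1-HIT, MISS, VC-HIT, L1-HIT, L1-HIT, L1-HIT, VC-HIT, VC-HIT, L1-HIT, L1-HIT, VC-HIT]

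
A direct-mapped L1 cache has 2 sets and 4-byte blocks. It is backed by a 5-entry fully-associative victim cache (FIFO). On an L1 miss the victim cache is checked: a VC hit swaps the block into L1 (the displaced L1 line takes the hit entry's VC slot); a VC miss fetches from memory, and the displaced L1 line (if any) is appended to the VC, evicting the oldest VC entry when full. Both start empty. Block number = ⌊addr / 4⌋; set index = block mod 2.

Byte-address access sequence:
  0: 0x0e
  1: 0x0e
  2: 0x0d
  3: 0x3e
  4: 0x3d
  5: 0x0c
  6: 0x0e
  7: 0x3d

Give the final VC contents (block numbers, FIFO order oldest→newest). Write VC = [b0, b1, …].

VC = [3]

  [0] addr=0xe blk=3 s=1: MISS | VC []
  [1] addr=0xe blk=3 s=1: L1-HIT | VC []
  [2] addr=0xd blk=3 s=1: L1-HIT | VC []
  [3] addr=0x3e blk=15 s=1: MISS | VC [3]
  [4] addr=0x3d blk=15 s=1: L1-HIT | VC [3]
  [5] addr=0xc blk=3 s=1: VC-HIT | VC [15]
  [6] addr=0xe blk=3 s=1: L1-HIT | VC [15]
  [7] addr=0x3d blk=15 s=1: VC-HIT | VC [3]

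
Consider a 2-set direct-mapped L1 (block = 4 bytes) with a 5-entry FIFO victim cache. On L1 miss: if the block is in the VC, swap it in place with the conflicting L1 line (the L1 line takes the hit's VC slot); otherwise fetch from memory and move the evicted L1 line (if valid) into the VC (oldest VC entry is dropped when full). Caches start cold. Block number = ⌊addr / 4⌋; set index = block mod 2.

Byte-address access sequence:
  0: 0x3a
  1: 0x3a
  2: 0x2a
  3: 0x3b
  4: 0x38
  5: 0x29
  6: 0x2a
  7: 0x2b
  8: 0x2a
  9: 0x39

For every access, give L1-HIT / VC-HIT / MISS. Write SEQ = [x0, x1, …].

SEQ = [MISS, L1-HIT, MISS, VC-HIT, L1-HIT, VC-HIT, L1-HIT, L1-HIT, L1-HIT, VC-HIT]

0: 0x3a (blk 14, set 0) → MISS  vc=[]
1: 0x3a (blk 14, set 0) → L1-HIT  vc=[]
2: 0x2a (blk 10, set 0) → MISS  vc=[14]
3: 0x3b (blk 14, set 0) → VC-HIT  vc=[10]
4: 0x38 (blk 14, set 0) → L1-HIT  vc=[10]
5: 0x29 (blk 10, set 0) → VC-HIT  vc=[14]
6: 0x2a (blk 10, set 0) → L1-HIT  vc=[14]
7: 0x2b (blk 10, set 0) → L1-HIT  vc=[14]
8: 0x2a (blk 10, set 0) → L1-HIT  vc=[14]
9: 0x39 (blk 14, set 0) → VC-HIT  vc=[10]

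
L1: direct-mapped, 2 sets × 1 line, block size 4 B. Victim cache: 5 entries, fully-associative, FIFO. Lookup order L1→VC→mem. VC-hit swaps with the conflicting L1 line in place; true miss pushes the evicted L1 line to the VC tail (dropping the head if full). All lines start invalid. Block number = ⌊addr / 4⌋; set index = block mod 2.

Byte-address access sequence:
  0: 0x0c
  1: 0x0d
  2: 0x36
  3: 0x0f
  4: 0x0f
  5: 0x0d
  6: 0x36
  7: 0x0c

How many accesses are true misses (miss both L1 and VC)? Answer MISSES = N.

MISSES = 2

0: 0xc (blk 3, set 1) → MISS  vc=[]
1: 0xd (blk 3, set 1) → L1-HIT  vc=[]
2: 0x36 (blk 13, set 1) → MISS  vc=[3]
3: 0xf (blk 3, set 1) → VC-HIT  vc=[13]
4: 0xf (blk 3, set 1) → L1-HIT  vc=[13]
5: 0xd (blk 3, set 1) → L1-HIT  vc=[13]
6: 0x36 (blk 13, set 1) → VC-HIT  vc=[3]
7: 0xc (blk 3, set 1) → VC-HIT  vc=[13]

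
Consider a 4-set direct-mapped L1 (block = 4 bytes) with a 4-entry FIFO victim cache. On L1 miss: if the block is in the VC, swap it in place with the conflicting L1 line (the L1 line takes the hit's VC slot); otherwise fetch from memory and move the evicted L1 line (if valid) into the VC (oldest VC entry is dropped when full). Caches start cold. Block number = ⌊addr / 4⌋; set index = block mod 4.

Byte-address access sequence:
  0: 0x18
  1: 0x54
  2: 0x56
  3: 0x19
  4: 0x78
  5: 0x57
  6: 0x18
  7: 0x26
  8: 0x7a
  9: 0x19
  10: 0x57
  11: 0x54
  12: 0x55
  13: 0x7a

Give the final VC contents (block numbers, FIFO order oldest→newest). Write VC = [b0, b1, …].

#0 0x18→b6/s2 MISS; vc=[]
#1 0x54→b21/s1 MISS; vc=[]
#2 0x56→b21/s1 L1-HIT; vc=[]
#3 0x19→b6/s2 L1-HIT; vc=[]
#4 0x78→b30/s2 MISS; vc=[6]
#5 0x57→b21/s1 L1-HIT; vc=[6]
#6 0x18→b6/s2 VC-HIT; vc=[30]
#7 0x26→b9/s1 MISS; vc=[30,21]
#8 0x7a→b30/s2 VC-HIT; vc=[6,21]
#9 0x19→b6/s2 VC-HIT; vc=[30,21]
#10 0x57→b21/s1 VC-HIT; vc=[30,9]
#11 0x54→b21/s1 L1-HIT; vc=[30,9]
#12 0x55→b21/s1 L1-HIT; vc=[30,9]
#13 0x7a→b30/s2 VC-HIT; vc=[6,9]

VC = [6, 9]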